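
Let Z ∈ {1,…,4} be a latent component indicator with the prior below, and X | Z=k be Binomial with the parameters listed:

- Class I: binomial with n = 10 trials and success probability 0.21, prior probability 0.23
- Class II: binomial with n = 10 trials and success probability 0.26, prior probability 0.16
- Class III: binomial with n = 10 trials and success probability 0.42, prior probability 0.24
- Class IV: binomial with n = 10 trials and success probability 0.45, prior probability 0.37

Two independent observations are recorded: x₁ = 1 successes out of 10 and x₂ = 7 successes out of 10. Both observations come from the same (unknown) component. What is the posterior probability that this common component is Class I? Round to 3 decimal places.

P(component k | x) = w_k·f_k(x) / marginal(x), where marginal(x) = Σ_j w_j·f_j(x).
Since both observations come from the same component, the likelihood for component k is f_k(x₁)·f_k(x₂).
  f_I = [0.251688] × [0.00106561] = 0.000268201
  f_II = [0.173005] × [0.00390562] = 0.000675692
  f_III = [0.0311962] × [0.0539772] = 0.00168388
  f_IV = [0.0207241] × [0.0746031] = 0.00154609
Unnormalised posteriors:
  w_I·f_I = 0.23 × 0.000268201 = 6.16863e-05
  w_II·f_II = 0.16 × 0.000675692 = 0.000108111
  w_III·f_III = 0.24 × 0.00168388 = 0.000404132
  w_IV·f_IV = 0.37 × 0.00154609 = 0.000572052
Marginal: 6.16863e-05 + 0.000108111 + 0.000404132 + 0.000572052 = 0.00114598
So the posterior for Class I is 6.16863e-05 / 0.00114598 ≈ 0.054.

0.054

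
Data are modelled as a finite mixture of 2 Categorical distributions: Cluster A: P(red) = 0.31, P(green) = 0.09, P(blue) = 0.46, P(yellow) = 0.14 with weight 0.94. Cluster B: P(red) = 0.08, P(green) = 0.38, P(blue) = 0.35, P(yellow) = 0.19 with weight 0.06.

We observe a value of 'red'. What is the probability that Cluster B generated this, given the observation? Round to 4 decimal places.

0.0162

By Bayes' theorem, P(k | x) = π_k f_k(x) / Σ_j π_j f_j(x).
Component likelihoods at x = 'red':
  L_A = 0.31
  L_B = 0.08
Weight by the priors:
  π_A·L_A = 0.94 × 0.31 = 0.2914
  π_B·L_B = 0.06 × 0.08 = 0.0048
Denominator: 0.2914 + 0.0048 = 0.2962
P(Cluster B | data) = 0.0048 / 0.2962 ≈ 0.0162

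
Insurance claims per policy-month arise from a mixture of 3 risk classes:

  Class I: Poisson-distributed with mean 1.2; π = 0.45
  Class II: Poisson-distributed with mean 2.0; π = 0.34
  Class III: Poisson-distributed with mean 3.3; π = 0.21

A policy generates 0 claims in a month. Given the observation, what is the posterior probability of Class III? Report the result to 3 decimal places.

0.041

P(component k | x) = P(Z=k)·f_k(x) / marginal(x), where marginal(x) = Σ_j P(Z=j)·f_j(x).
Component likelihoods at x = 0 claims:
  p_I = e^(−1.2)·1.2^0/0! = 0.301194
  p_II = e^(−2.0)·2.0^0/0! = 0.135335
  p_III = e^(−3.3)·3.3^0/0! = 0.0368832
Unnormalised posteriors:
  P(Z=I)·p_I = 0.45 × 0.301194 = 0.135537
  P(Z=II)·p_II = 0.34 × 0.135335 = 0.046014
  P(Z=III)·p_III = 0.21 × 0.0368832 = 0.00774547
Evidence: 0.135537 + 0.046014 + 0.00774547 = 0.189297
So the posterior for Class III is 0.00774547 / 0.189297 ≈ 0.041.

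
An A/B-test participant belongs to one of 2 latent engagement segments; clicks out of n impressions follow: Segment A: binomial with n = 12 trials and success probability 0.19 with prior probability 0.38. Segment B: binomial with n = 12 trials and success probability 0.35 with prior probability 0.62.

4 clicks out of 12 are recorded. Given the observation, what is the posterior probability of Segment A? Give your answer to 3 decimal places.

0.236

P(component k | x) = π_k·f_k(x) / marginal(x), where marginal(x) = Σ_j π_j·f_j(x).
Component likelihoods at x = 4 clicks out of 12:
  L_A = 0.119536
  L_B = 0.236692
Unnormalised posteriors:
  π_A·L_A = 0.38 × 0.119536 = 0.0454238
  π_B·L_B = 0.62 × 0.236692 = 0.146749
Marginal: 0.0454238 + 0.146749 = 0.192173
P(Segment A | 4 clicks out of 12) ≈ 0.236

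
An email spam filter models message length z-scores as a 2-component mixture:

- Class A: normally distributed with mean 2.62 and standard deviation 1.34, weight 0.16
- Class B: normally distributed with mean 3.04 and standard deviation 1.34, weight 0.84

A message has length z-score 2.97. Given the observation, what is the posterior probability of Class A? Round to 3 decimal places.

0.156

Posterior ∝ prior × likelihood, so P(k | x) ∝ P(Z=k) f_k(x); normalise over all components.
Evaluate each component's likelihood at the observed value:
  L_A = (1/(1.34·√(2π)))·exp(−(2.97−2.62)²/(2·1.34²)) = 0.297718·exp(-0.03411) = 0.287734
  L_B = (1/(1.34·√(2π)))·exp(−(2.97−3.04)²/(2·1.34²)) = 0.297718·exp(-0.00136) = 0.297312
Unnormalised posteriors:
  P(Z=A)·L_A = 0.16 × 0.287734 = 0.0460374
  P(Z=B)·L_B = 0.84 × 0.297312 = 0.249742
Evidence: 0.0460374 + 0.249742 = 0.29578
P(Class A | 2.97) = 0.0460374 / 0.29578 ≈ 0.156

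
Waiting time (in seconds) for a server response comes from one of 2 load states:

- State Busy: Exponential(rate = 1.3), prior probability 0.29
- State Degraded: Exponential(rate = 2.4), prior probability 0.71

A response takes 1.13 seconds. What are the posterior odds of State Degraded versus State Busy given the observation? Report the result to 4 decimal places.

Posterior odds = (π_i f_i(x)) / (π_j f_j(x)); the normalising sum cancels.
Evaluate each component's likelihood at the observed value:
  p_Busy = 1.3·e^(−1.3·1.13) = 1.3·e^(−1.4690) = 0.299202
  p_Degraded = 2.4·e^(−2.4·1.13) = 2.4·e^(−2.7120) = 0.159369
0.113152 / 0.0867686 ≈ 1.3041

1.3041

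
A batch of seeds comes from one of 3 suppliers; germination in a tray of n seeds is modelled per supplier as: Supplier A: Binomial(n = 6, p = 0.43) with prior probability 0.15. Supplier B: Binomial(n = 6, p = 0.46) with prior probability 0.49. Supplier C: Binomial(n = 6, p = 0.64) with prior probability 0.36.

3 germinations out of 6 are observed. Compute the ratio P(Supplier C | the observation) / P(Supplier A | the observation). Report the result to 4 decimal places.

Since P(k|x) ∝ π_k f_k(x), the posterior odds are π_i f_i(x) / (π_j f_j(x)).
Evaluate each component's likelihood at the observed value:
  L_A = C(6,3)·0.43^3·0.57^3 = 20·0.079507·0.185193 = 0.294483
  L_B = C(6,3)·0.46^3·0.54^3 = 20·0.097336·0.157464 = 0.306538
  L_C = C(6,3)·0.64^3·0.36^3 = 20·0.262144·0.046656 = 0.244612
Posterior odds = (π_C·L_C) / (π_A·L_A) = (0.36·0.244612) / (0.15·0.294483) = 0.0880603 / 0.0441724 ≈ 1.9936

1.9936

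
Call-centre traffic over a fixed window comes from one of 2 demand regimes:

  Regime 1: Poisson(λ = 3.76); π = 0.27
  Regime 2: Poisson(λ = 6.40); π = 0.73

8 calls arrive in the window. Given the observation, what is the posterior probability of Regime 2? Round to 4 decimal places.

The responsibility of component k is π_k f_k(x) divided by Σ_j π_j f_j(x).
Component likelihoods at x = 8 calls:
  p_1 = e^(−3.76)·3.76^8/8! = 0.0230693
  p_2 = e^(−6.40)·6.40^8/8! = 0.115994
Prior × likelihood for each component:
  π_1·p_1 = 0.27 × 0.0230693 = 0.00622872
  π_2·p_2 = 0.73 × 0.115994 = 0.0846754
Denominator: 0.00622872 + 0.0846754 = 0.0909042
P(Regime 2 | 8 calls) = 0.0846754 / 0.0909042 ≈ 0.9315

0.9315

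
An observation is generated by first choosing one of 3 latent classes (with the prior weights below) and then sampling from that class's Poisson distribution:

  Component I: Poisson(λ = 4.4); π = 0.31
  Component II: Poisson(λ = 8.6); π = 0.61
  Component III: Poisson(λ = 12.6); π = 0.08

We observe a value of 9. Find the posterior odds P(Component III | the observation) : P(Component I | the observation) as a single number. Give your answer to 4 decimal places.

0.9179

Posterior odds = (π_i f_i(x)) / (π_j f_j(x)); the normalising sum cancels.
Poisson probabilities:
  p_I = e^(−4.4)·4.4^9/9! = 0.020913
  p_II = e^(−8.6)·8.6^9/9! = 0.130554
  p_III = e^(−12.6)·12.6^9/9! = 0.0743809
Odds = (0.08/0.31) × (0.0743809/0.020913) = 0.258065 × 3.55669 ≈ 0.9179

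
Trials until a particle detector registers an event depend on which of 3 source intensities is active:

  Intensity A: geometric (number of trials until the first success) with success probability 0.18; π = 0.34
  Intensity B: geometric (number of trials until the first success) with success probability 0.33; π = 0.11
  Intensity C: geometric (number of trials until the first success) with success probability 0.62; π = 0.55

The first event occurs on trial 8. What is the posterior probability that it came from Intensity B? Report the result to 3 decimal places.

0.123

Apply Bayes' rule: the posterior for each component is proportional to its prior times its likelihood at x.
Component likelihoods at x = 8:
  f_A = 0.0448714
  f_B = 0.0200003
  f_C = 0.000709377
Weight by the priors:
  P(Z=A)·f_A = 0.34 × 0.0448714 = 0.0152563
  P(Z=B)·f_B = 0.11 × 0.0200003 = 0.00220004
  P(Z=C)·f_C = 0.55 × 0.000709377 = 0.000390157
Normaliser: 0.0152563 + 0.00220004 + 0.000390157 = 0.0178465
Responsibility of Intensity B: 0.00220004 / 0.0178465 ≈ 0.123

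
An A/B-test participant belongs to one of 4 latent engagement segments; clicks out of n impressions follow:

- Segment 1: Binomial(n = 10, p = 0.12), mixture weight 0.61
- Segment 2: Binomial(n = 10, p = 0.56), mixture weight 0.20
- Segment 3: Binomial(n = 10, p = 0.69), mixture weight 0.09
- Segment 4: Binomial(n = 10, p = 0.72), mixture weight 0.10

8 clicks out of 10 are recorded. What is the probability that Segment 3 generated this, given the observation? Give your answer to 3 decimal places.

0.321

Apply Bayes' rule: the posterior for each component is proportional to its prior times its likelihood at x.
Binomial probabilities:
  L_1 = C(10,8)·0.12^8·0.88^2 = 45·4.29982e-08·0.7744 = 1.4984e-06
  L_2 = C(10,8)·0.56^8·0.44^2 = 45·0.00967173·0.1936 = 0.0842601
  L_3 = C(10,8)·0.69^8·0.31^2 = 45·0.0513798·0.0961 = 0.222192
  L_4 = C(10,8)·0.72^8·0.28^2 = 45·0.0722204·0.0784 = 0.254794
Multiply by the mixture weights:
  w_1·L_1 = 0.61 × 1.4984e-06 = 9.14024e-07
  w_2·L_2 = 0.20 × 0.0842601 = 0.016852
  w_3·L_3 = 0.09 × 0.222192 = 0.0199973
  w_4·L_4 = 0.10 × 0.254794 = 0.0254794
Sum: 9.14024e-07 + 0.016852 + 0.0199973 + 0.0254794 = 0.0623296
So the posterior for Segment 3 is 0.0199973 / 0.0623296 ≈ 0.321.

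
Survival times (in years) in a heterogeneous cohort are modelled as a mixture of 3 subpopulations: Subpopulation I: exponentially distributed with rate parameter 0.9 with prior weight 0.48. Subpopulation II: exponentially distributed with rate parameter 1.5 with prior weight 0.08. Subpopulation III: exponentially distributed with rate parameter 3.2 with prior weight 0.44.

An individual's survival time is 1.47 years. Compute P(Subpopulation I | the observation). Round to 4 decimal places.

Posterior ∝ prior × likelihood, so P(k | x) ∝ π_k f_k(x); normalise over all components.
Exponential densities:
  L_I = 0.239702
  L_II = 0.165376
  L_III = 0.0289887
Multiply by the mixture weights:
  π_I·L_I = 0.48 × 0.239702 = 0.115057
  π_II·L_II = 0.08 × 0.165376 = 0.0132301
  π_III·L_III = 0.44 × 0.0289887 = 0.012755
Evidence: 0.115057 + 0.0132301 + 0.012755 = 0.141042
So the posterior for Subpopulation I is 0.115057 / 0.141042 ≈ 0.8158.

0.8158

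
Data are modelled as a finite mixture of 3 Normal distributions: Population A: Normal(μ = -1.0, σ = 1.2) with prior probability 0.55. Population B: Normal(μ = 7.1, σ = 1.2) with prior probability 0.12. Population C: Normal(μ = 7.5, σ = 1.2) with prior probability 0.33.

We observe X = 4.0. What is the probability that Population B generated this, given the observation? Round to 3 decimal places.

The responsibility of component k is w_k f_k(x) divided by Σ_j w_j f_j(x).
Evaluate each component's likelihood at the observed value:
  f_A = 5.64692e-05
  f_B = 0.0118188
  f_C = 0.00472573
Unnormalised posteriors:
  w_A·f_A = 0.55 × 5.64692e-05 = 3.1058e-05
  w_B·f_B = 0.12 × 0.0118188 = 0.00141825
  w_C·f_C = 0.33 × 0.00472573 = 0.00155949
Sum: 3.1058e-05 + 0.00141825 + 0.00155949 = 0.0030088
P(Population B | 4.0) ≈ 0.471

0.471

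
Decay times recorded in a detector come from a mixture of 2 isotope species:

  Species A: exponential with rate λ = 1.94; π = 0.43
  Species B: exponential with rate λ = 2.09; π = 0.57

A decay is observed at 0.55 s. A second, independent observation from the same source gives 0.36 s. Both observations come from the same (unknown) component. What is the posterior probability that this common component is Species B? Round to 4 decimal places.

By Bayes' theorem, P(k | x) = π_k f_k(x) / Σ_j π_j f_j(x).
Since both observations come from the same component, the likelihood for component k is f_k(x₁)·f_k(x₂).
  f_A = [1.94·e^(−1.94·0.55) = 1.94·e^(−1.0670) = 0.667436] × [0.964918] = 0.644021
  f_B = [2.09·e^(−2.09·0.55) = 2.09·e^(−1.1495) = 0.662102] × [0.98488] = 0.652091
Weight by the priors:
  π_A·f_A = 0.43 × 0.644021 = 0.276929
  π_B·f_B = 0.57 × 0.652091 = 0.371692
Normaliser: 0.276929 + 0.371692 = 0.648621
P(Species B | x₁,x₂) ≈ 0.5730

0.5730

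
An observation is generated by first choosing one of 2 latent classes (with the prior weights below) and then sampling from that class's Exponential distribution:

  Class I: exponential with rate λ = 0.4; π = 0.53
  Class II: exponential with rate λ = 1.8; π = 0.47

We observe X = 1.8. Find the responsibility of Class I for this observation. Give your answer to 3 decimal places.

The responsibility of component k is w_k f_k(x) divided by Σ_j w_j f_j(x).
Component likelihoods at x = 1.8:
  L_I = 0.4·e^(−0.4·1.8) = 0.4·e^(−0.7200) = 0.194701
  L_II = 1.8·e^(−1.8·1.8) = 1.8·e^(−3.2400) = 0.070495
Prior × likelihood for each component:
  w_I·L_I = 0.53 × 0.194701 = 0.103191
  w_II·L_II = 0.47 × 0.070495 = 0.0331327
Normaliser: 0.103191 + 0.0331327 = 0.136324
P(Class I | x) = 0.103191 / 0.136324 ≈ 0.757

0.757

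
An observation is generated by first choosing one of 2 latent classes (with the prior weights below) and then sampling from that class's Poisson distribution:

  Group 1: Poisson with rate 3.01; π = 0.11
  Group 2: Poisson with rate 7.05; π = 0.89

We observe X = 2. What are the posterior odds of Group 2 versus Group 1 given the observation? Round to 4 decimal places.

Since P(k|x) ∝ P(Z=k) f_k(x), the posterior odds are P(Z=i) f_i(x) / (P(Z=j) f_j(x)).
Poisson probabilities:
  p_1 = e^(−3.01)·3.01^2/2! = 0.223294
  p_2 = e^(−7.05)·7.05^2/2! = 0.0215562
0.019185 / 0.0245623 ≈ 0.7811

0.7811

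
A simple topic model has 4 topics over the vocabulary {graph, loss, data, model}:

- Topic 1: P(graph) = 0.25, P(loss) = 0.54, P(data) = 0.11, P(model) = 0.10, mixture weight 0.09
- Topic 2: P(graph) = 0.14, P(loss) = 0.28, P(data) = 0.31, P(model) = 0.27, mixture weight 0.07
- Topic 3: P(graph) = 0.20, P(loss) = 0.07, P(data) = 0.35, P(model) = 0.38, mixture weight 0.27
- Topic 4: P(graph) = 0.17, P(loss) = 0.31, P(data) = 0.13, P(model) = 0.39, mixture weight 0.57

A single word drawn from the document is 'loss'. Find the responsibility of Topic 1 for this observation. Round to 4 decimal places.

P(component k | x) = P(Z=k)·f_k(x) / marginal(x), where marginal(x) = Σ_j P(Z=j)·f_j(x).
Component likelihoods at x = 'loss':
  L_1 = P(loss | comp) = 0.54
  L_2 = P(loss | comp) = 0.28
  L_3 = P(loss | comp) = 0.07
  L_4 = P(loss | comp) = 0.31
Weight by the priors:
  P(Z=1)·L_1 = 0.09 × 0.54 = 0.0486
  P(Z=2)·L_2 = 0.07 × 0.28 = 0.0196
  P(Z=3)·L_3 = 0.27 × 0.07 = 0.0189
  P(Z=4)·L_4 = 0.57 × 0.31 = 0.1767
Evidence: 0.0486 + 0.0196 + 0.0189 + 0.1767 = 0.2638
Responsibility of Topic 1: 0.0486 / 0.2638 ≈ 0.1842

0.1842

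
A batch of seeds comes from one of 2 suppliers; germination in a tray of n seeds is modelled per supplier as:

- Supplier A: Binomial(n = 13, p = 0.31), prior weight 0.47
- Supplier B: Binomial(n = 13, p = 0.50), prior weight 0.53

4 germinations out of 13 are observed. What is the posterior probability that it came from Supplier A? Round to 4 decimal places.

Posterior ∝ prior × likelihood, so P(k | x) ∝ w_k f_k(x); normalise over all components.
Binomial probabilities:
  f_A = C(13,4)·0.31^4·0.69^9 = 715·0.00923521·0.0354521 = 0.234096
  f_B = C(13,4)·0.50^4·0.50^9 = 715·0.0625·0.00195312 = 0.0872803
Prior × likelihood for each component:
  w_A·f_A = 0.47 × 0.234096 = 0.110025
  w_B·f_B = 0.53 × 0.0872803 = 0.0462585
Evidence: 0.110025 + 0.0462585 = 0.156284
So the posterior for Supplier A is 0.110025 / 0.156284 ≈ 0.7040.

0.7040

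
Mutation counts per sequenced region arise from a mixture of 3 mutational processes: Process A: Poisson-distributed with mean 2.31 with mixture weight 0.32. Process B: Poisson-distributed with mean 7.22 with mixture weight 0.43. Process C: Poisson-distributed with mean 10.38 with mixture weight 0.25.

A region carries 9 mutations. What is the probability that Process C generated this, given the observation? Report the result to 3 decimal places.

The responsibility of component k is P(Z=k) f_k(x) divided by Σ_j P(Z=j) f_j(x).
Component likelihoods at x = 9 mutations:
  f_A = 0.0005123
  f_B = 0.107514
  f_C = 0.119684
Prior × likelihood for each component:
  P(Z=A)·f_A = 0.32 × 0.0005123 = 0.000163936
  P(Z=B)·f_B = 0.43 × 0.107514 = 0.0462311
  P(Z=C)·f_C = 0.25 × 0.119684 = 0.029921
Sum: 0.000163936 + 0.0462311 + 0.029921 = 0.076316
P(Process C | the observation) = 0.029921 / 0.076316 ≈ 0.392

0.392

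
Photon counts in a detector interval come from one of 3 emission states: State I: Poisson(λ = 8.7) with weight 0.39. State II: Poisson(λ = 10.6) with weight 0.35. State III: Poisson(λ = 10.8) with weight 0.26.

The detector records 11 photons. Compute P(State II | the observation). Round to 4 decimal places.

P(component k | x) = P(Z=k)·f_k(x) / marginal(x), where marginal(x) = Σ_j P(Z=j)·f_j(x).
Component likelihoods at x = 11 photons:
  p_I = e^(−8.7)·8.7^11/11! = 0.0901974
  p_II = e^(−10.6)·10.6^11/11! = 0.118492
  p_III = e^(−10.8)·10.8^11/11! = 0.119159
Weight by the priors:
  P(Z=I)·p_I = 0.39 × 0.0901974 = 0.035177
  P(Z=II)·p_II = 0.35 × 0.118492 = 0.041472
  P(Z=III)·p_III = 0.26 × 0.119159 = 0.0309812
Denominator: 0.035177 + 0.041472 + 0.0309812 = 0.10763
So the posterior for State II is 0.041472 / 0.10763 ≈ 0.3853.

0.3853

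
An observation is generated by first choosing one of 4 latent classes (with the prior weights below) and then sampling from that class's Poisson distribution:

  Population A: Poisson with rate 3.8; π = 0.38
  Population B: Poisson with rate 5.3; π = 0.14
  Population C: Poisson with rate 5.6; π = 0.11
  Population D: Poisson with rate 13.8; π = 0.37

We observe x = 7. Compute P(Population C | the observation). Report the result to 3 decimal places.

Apply Bayes' rule: the posterior for each component is proportional to its prior times its likelihood at x.
Evaluate each component's likelihood at the observed value:
  L_A = 0.050785
  L_B = 0.116343
  L_C = 0.126717
  L_D = 0.019207
Prior × likelihood for each component:
  P(Z=A)·L_A = 0.38 × 0.050785 = 0.0192983
  P(Z=B)·L_B = 0.14 × 0.116343 = 0.016288
  P(Z=C)·L_C = 0.11 × 0.126717 = 0.0139389
  P(Z=D)·L_D = 0.37 × 0.019207 = 0.00710658
Denominator: 0.0192983 + 0.016288 + 0.0139389 + 0.00710658 = 0.0566318
So the posterior for Population C is 0.0139389 / 0.0566318 ≈ 0.246.

0.246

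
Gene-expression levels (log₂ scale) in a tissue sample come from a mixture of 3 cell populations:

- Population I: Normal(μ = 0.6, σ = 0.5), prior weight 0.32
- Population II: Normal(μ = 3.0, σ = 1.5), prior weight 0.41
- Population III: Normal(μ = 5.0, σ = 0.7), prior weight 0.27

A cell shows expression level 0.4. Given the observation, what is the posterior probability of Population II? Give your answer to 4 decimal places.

Posterior ∝ prior × likelihood, so P(k | x) ∝ P(Z=k) f_k(x); normalise over all components.
Evaluate each component's likelihood at the observed value:
  f_I = 0.73654
  f_II = 0.0592123
  f_III = 2.39109e-10
Multiply by the mixture weights:
  P(Z=I)·f_I = 0.32 × 0.73654 = 0.235693
  P(Z=II)·f_II = 0.41 × 0.0592123 = 0.024277
  P(Z=III)·f_III = 0.27 × 2.39109e-10 = 6.45595e-11
Evidence: 0.235693 + 0.024277 + 6.45595e-11 = 0.25997
So the posterior for Population II is 0.024277 / 0.25997 ≈ 0.0934.

0.0934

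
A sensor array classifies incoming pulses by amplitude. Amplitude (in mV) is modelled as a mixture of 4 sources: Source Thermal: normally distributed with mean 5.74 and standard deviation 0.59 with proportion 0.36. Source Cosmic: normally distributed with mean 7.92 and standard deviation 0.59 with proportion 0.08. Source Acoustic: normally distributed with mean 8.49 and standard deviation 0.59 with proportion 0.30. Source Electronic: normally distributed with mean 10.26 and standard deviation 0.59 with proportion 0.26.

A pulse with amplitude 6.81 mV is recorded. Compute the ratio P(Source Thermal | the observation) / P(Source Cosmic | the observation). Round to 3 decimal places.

The posterior odds equal the prior odds times the likelihood ratio: (π_i/π_j)·(f_i(x)/f_j(x)).
Component likelihoods at x = 6.81 mV:
  L_Thermal = 0.130575
  L_Cosmic = 0.115203
  L_Acoustic = 0.0117334
  L_Electronic = 2.54211e-08
Odds = (0.36/0.08) × (0.130575/0.115203) = 4.5 × 1.13343 ≈ 5.100

5.100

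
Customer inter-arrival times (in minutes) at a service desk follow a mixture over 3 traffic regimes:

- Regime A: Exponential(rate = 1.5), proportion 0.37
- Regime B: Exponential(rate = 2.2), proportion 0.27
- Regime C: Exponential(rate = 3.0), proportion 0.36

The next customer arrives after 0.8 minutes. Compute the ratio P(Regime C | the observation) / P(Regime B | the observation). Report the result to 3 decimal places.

Since P(k|x) ∝ π_k f_k(x), the posterior odds are π_i f_i(x) / (π_j f_j(x)).
Exponential densities:
  p_A = 0.451791
  p_B = 0.378499
  p_C = 0.272154
Odds = (0.36/0.27) × (0.272154/0.378499) = 1.33333 × 0.719035 ≈ 0.959

0.959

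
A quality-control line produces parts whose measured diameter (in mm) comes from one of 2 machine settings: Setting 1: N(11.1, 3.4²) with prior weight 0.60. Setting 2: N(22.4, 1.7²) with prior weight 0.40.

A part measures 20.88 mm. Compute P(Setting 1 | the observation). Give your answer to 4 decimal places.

0.0175

The responsibility of component k is w_k f_k(x) divided by Σ_j w_j f_j(x).
Component likelihoods at x = 20.88 mm:
  p_1 = 0.00187386
  p_2 = 0.157349
Unnormalised posteriors:
  w_1·p_1 = 0.60 × 0.00187386 = 0.00112432
  w_2·p_2 = 0.40 × 0.157349 = 0.0629395
Denominator: 0.00112432 + 0.0629395 = 0.0640639
Responsibility of Setting 1: 0.00112432 / 0.0640639 ≈ 0.0175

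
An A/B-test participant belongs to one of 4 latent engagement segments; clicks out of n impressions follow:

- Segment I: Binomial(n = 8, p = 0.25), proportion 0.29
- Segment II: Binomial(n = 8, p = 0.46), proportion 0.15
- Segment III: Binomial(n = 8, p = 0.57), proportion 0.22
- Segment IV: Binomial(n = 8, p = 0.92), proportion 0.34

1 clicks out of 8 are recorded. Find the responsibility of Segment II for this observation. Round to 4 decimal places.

The responsibility of component k is π_k f_k(x) divided by Σ_j π_j f_j(x).
Evaluate each component's likelihood at the observed value:
  L_I = C(8,1)·0.25^1·0.75^7 = 8·0.25·0.133484 = 0.266968
  L_II = C(8,1)·0.46^1·0.54^7 = 8·0.46·0.0133893 = 0.0492724
  L_III = C(8,1)·0.57^1·0.43^7 = 8·0.57·0.00271819 = 0.0123949
  L_IV = C(8,1)·0.92^1·0.08^7 = 8·0.92·2.09715e-08 = 1.5435e-07
Multiply by the mixture weights:
  π_I·L_I = 0.29 × 0.266968 = 0.0774207
  π_II·L_II = 0.15 × 0.0492724 = 0.00739087
  π_III·L_III = 0.22 × 0.0123949 = 0.00272688
  π_IV·L_IV = 0.34 × 1.5435e-07 = 5.24791e-08
Evidence: 0.0774207 + 0.00739087 + 0.00272688 + 5.24791e-08 = 0.0875385
Responsibility of Segment II: 0.00739087 / 0.0875385 ≈ 0.0844

0.0844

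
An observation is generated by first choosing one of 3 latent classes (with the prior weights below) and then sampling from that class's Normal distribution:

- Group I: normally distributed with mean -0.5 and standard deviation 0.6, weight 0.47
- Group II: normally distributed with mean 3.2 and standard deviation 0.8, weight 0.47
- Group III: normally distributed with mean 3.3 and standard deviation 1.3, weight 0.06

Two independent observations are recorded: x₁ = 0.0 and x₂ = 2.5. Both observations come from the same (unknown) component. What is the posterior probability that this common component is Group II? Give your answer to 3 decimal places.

0.125

The responsibility of component k is π_k f_k(x) divided by Σ_j π_j f_j(x).
Since both observations come from the same component, the likelihood for component k is f_k(x₁)·f_k(x₂).
  f_I = [(1/(0.6·√(2π)))·exp(−(0.0−-0.5)²/(2·0.6²)) = 0.664904·exp(-0.34722) = 0.469853] × [2.47787e-06] = 1.16423e-06
  f_II = [(1/(0.8·√(2π)))·exp(−(0.0−3.2)²/(2·0.8²)) = 0.498678·exp(-8.00000) = 0.000167288] × [0.340069] = 5.68893e-05
  f_III = [(1/(1.3·√(2π)))·exp(−(0.0−3.3)²/(2·1.3²)) = 0.306879·exp(-3.22189) = 0.0122382] × [0.253941] = 0.00310778
Prior × likelihood for each component:
  π_I·f_I = 0.47 × 1.16423e-06 = 5.4719e-07
  π_II·f_II = 0.47 × 5.68893e-05 = 2.6738e-05
  π_III·f_III = 0.06 × 0.00310778 = 0.000186467
Evidence: 5.4719e-07 + 2.6738e-05 + 0.000186467 = 0.000213752
P(Group II | data) ≈ 0.125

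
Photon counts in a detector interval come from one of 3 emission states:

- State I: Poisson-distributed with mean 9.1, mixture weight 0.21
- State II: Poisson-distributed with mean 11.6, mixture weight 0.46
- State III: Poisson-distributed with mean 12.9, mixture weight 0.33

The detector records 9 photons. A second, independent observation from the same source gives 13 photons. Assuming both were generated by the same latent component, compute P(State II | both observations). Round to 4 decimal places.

By Bayes' theorem, P(k | x) = π_k f_k(x) / Σ_j π_j f_j(x).
Since both observations come from the same component, the likelihood for component k is f_k(x₁)·f_k(x₂).
  f_I = [0.131683] × [0.0526233] = 0.00692959
  f_II = [0.0960601] × [0.101358] = 0.00973645
  f_III = [0.0680998] × [0.109897] = 0.00748398
Multiply by the mixture weights:
  π_I·f_I = 0.21 × 0.00692959 = 0.00145521
  π_II·f_II = 0.46 × 0.00973645 = 0.00447876
  π_III·f_III = 0.33 × 0.00748398 = 0.00246971
Marginal: 0.00145521 + 0.00447876 + 0.00246971 = 0.00840369
P(State II | x) = 0.00447876 / 0.00840369 ≈ 0.5330

0.5330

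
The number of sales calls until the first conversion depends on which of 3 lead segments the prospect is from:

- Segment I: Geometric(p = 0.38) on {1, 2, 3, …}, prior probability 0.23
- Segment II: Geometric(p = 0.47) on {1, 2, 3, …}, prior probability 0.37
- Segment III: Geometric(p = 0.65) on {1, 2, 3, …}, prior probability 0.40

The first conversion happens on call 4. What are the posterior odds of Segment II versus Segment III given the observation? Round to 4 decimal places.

Only the two components matter; the odds are (P(Z=i) f_i(x)) / (P(Z=j) f_j(x)).
Geometric probabilities:
  f_I = 0.0905646
  f_II = 0.0699722
  f_III = 0.0278687
0.0258897 / 0.0111475 ≈ 2.3225

2.3225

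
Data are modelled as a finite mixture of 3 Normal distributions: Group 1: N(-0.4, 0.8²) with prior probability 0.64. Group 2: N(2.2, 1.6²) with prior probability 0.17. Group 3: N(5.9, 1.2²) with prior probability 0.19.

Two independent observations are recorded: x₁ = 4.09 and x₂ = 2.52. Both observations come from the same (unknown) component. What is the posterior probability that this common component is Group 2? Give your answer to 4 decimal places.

0.9759

Apply Bayes' rule: the posterior for each component is proportional to its prior times its likelihood at x.
Since both observations come from the same component, the likelihood for component k is f_k(x₁)·f_k(x₂).
  p_1 = [7.20523e-08] × [0.000638081] = 4.59752e-11
  p_2 = [0.124106] × [0.244402] = 0.0303318
  p_3 = [0.106587] × [0.00629458] = 0.00067092
Prior × likelihood for each component:
  w_1·p_1 = 0.64 × 4.59752e-11 = 2.94242e-11
  w_2·p_2 = 0.17 × 0.0303318 = 0.0051564
  w_3·p_3 = 0.19 × 0.00067092 = 0.000127475
Denominator: 2.94242e-11 + 0.0051564 + 0.000127475 = 0.00528387
So the posterior for Group 2 is 0.0051564 / 0.00528387 ≈ 0.9759.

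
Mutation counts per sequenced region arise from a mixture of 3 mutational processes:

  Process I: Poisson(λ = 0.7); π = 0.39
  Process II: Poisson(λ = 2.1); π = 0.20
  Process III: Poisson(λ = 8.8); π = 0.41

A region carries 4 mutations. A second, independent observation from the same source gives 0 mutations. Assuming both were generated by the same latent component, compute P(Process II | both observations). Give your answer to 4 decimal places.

P(component k | x) = π_k·f_k(x) / marginal(x), where marginal(x) = Σ_j π_j·f_j(x).
Since both observations come from the same component, the likelihood for component k is f_k(x₁)·f_k(x₂).
  p_I = [0.00496792] × [0.496585] = 0.002467
  p_II = [0.099231] × [0.122456] = 0.0121515
  p_III = [0.0376641] × [0.000150733] = 5.67723e-06
Multiply by the mixture weights:
  π_I·p_I = 0.39 × 0.002467 = 0.000962129
  π_II·p_II = 0.20 × 0.0121515 = 0.0024303
  π_III·p_III = 0.41 × 5.67723e-06 = 2.32766e-06
Evidence: 0.000962129 + 0.0024303 + 2.32766e-06 = 0.00339475
So the posterior for Process II is 0.0024303 / 0.00339475 ≈ 0.7159.

0.7159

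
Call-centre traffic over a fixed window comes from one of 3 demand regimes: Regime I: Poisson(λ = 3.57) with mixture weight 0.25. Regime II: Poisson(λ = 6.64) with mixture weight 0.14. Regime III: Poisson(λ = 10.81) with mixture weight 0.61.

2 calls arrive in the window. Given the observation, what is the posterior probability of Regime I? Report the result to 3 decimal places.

P(component k | x) = P(Z=k)·f_k(x) / marginal(x), where marginal(x) = Σ_j P(Z=j)·f_j(x).
Component likelihoods at x = 2 calls:
  f_I = 0.179422
  f_II = 0.0288132
  f_III = 0.00118004
Multiply by the mixture weights:
  P(Z=I)·f_I = 0.25 × 0.179422 = 0.0448554
  P(Z=II)·f_II = 0.14 × 0.0288132 = 0.00403384
  P(Z=III)·f_III = 0.61 × 0.00118004 = 0.000719827
Marginal: 0.0448554 + 0.00403384 + 0.000719827 = 0.0496091
P(Regime I | data) = 0.0448554 / 0.0496091 ≈ 0.904

0.904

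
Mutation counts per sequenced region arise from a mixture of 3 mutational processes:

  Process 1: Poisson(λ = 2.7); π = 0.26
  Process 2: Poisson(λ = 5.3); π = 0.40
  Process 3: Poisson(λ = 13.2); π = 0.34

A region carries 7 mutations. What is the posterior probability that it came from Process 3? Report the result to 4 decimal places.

Apply Bayes' rule: the posterior for each component is proportional to its prior times its likelihood at x.
Poisson probabilities:
  p_1 = e^(−2.7)·2.7^7/7! = 0.0139483
  p_2 = e^(−5.3)·5.3^7/7! = 0.116343
  p_3 = e^(−13.2)·13.2^7/7! = 0.0256389
Prior × likelihood for each component:
  π_1·p_1 = 0.26 × 0.0139483 = 0.00362655
  π_2·p_2 = 0.40 × 0.116343 = 0.0465372
  π_3·p_3 = 0.34 × 0.0256389 = 0.00871723
Sum: 0.00362655 + 0.0465372 + 0.00871723 = 0.0588809
P(Process 3 | the observation) = 0.00871723 / 0.0588809 ≈ 0.1480

0.1480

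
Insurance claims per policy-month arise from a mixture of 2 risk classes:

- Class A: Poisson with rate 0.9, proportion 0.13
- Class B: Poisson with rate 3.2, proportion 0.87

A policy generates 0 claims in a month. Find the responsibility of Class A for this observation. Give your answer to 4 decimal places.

0.5985

P(component k | x) = π_k·f_k(x) / marginal(x), where marginal(x) = Σ_j π_j·f_j(x).
Evaluate each component's likelihood at the observed value:
  p_A = e^(−0.9)·0.9^0/0! = 0.40657
  p_B = e^(−3.2)·3.2^0/0! = 0.0407622
Unnormalised posteriors:
  π_A·p_A = 0.13 × 0.40657 = 0.0528541
  π_B·p_B = 0.87 × 0.0407622 = 0.0354631
Normaliser: 0.0528541 + 0.0354631 = 0.0883172
Responsibility of Class A: 0.0528541 / 0.0883172 ≈ 0.5985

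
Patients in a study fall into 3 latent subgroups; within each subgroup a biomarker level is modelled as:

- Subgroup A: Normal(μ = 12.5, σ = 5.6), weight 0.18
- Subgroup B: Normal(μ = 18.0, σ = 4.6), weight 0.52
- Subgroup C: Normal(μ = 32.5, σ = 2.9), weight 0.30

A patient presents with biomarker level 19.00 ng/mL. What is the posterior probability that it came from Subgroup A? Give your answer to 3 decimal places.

0.129

P(component k | x) = w_k·f_k(x) / marginal(x), where marginal(x) = Σ_j w_j·f_j(x).
Normal densities:
  L_A = (1/(5.6·√(2π)))·exp(−(19.00−12.5)²/(2·5.6²)) = 0.071240·exp(-0.67363) = 0.0363219
  L_B = (1/(4.6·√(2π)))·exp(−(19.00−18.0)²/(2·4.6²)) = 0.086727·exp(-0.02363) = 0.0847013
  L_C = (1/(2.9·√(2π)))·exp(−(19.00−32.5)²/(2·2.9²)) = 0.137566·exp(-10.83532) = 2.70891e-06
Unnormalised posteriors:
  w_A·L_A = 0.18 × 0.0363219 = 0.00653794
  w_B·L_B = 0.52 × 0.0847013 = 0.0440447
  w_C·L_C = 0.30 × 2.70891e-06 = 8.12673e-07
Evidence: 0.00653794 + 0.0440447 + 8.12673e-07 = 0.0505834
P(Subgroup A | 19.00 ng/mL) ≈ 0.129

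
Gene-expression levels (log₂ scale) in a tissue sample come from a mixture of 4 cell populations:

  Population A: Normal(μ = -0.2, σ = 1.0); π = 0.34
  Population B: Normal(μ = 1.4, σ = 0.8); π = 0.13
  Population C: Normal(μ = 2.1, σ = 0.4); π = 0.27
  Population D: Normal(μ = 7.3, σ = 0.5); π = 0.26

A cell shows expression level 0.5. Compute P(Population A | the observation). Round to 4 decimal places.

By Bayes' theorem, P(k | x) = P(Z=k) f_k(x) / Σ_j P(Z=j) f_j(x).
Normal densities:
  f_A = (1/(1.0·√(2π)))·exp(−(0.5−-0.2)²/(2·1.0²)) = 0.398942·exp(-0.24500) = 0.312254
  f_B = (1/(0.8·√(2π)))·exp(−(0.5−1.4)²/(2·0.8²)) = 0.498678·exp(-0.63281) = 0.264846
  f_C = (1/(0.4·√(2π)))·exp(−(0.5−2.1)²/(2·0.4²)) = 0.997356·exp(-8.00000) = 0.000334576
  f_D = (1/(0.5·√(2π)))·exp(−(0.5−7.3)²/(2·0.5²)) = 0.797885·exp(-92.48000) = 5.47503e-41
Unnormalised posteriors:
  P(Z=A)·f_A = 0.34 × 0.312254 = 0.106166
  P(Z=B)·f_B = 0.13 × 0.264846 = 0.03443
  P(Z=C)·f_C = 0.27 × 0.000334576 = 9.03354e-05
  P(Z=D)·f_D = 0.26 × 5.47503e-41 = 1.42351e-41
Sum: 0.106166 + 0.03443 + 9.03354e-05 + 1.42351e-41 = 0.140687
Responsibility of Population A: 0.106166 / 0.140687 ≈ 0.7546

0.7546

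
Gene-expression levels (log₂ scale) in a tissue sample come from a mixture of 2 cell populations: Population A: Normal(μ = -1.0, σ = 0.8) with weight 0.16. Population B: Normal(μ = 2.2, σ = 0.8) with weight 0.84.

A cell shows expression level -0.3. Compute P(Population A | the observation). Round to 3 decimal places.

P(component k | x) = π_k·f_k(x) / marginal(x), where marginal(x) = Σ_j π_j·f_j(x).
Component likelihoods at x = -0.3:
  p_A = 0.340069
  p_B = 0.00377782
Unnormalised posteriors:
  π_A·p_A = 0.16 × 0.340069 = 0.054411
  π_B·p_B = 0.84 × 0.00377782 = 0.00317337
Evidence: 0.054411 + 0.00317337 = 0.0575844
P(Population A | data) = 0.054411 / 0.0575844 ≈ 0.945

0.945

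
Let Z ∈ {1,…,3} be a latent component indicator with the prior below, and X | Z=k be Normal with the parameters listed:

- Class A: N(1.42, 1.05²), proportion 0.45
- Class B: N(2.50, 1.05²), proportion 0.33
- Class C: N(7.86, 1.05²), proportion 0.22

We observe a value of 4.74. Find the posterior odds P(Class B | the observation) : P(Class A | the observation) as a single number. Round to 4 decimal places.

Only the two components matter; the odds are (π_i f_i(x)) / (π_j f_j(x)).
Normal densities:
  f_A = (1/(1.05·√(2π)))·exp(−(4.74−1.42)²/(2·1.05²)) = 0.379945·exp(-4.99882) = 0.00256307
  f_B = (1/(1.05·√(2π)))·exp(−(4.74−2.50)²/(2·1.05²)) = 0.379945·exp(-2.27556) = 0.0390355
  f_C = (1/(1.05·√(2π)))·exp(−(4.74−7.86)²/(2·1.05²)) = 0.379945·exp(-4.41469) = 0.00459667
Odds = (0.33/0.45) × (0.0390355/0.00256307) = 0.733333 × 15.23 ≈ 11.1686

11.1686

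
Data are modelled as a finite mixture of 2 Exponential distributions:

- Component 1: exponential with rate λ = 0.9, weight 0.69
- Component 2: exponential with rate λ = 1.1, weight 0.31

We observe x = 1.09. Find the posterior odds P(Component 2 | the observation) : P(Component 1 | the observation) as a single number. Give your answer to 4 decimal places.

0.4416

Since P(k|x) ∝ π_k f_k(x), the posterior odds are π_i f_i(x) / (π_j f_j(x)).
Evaluate each component's likelihood at the observed value:
  L_1 = 0.9·e^(−0.9·1.09) = 0.9·e^(−0.9810) = 0.337442
  L_2 = 1.1·e^(−1.1·1.09) = 1.1·e^(−1.1990) = 0.331645
0.10281 / 0.232835 ≈ 0.4416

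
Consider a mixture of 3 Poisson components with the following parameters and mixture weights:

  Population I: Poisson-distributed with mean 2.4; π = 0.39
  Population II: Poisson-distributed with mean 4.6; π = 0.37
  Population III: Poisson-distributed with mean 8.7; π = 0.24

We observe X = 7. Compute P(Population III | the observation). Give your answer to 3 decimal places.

0.458

Apply Bayes' rule: the posterior for each component is proportional to its prior times its likelihood at x.
Poisson probabilities:
  f_I = e^(−2.4)·2.4^7/7! = 0.00825546
  f_II = e^(−4.6)·4.6^7/7! = 0.08692
  f_III = e^(−8.7)·8.7^7/7! = 0.124693
Prior × likelihood for each component:
  π_I·f_I = 0.39 × 0.00825546 = 0.00321963
  π_II·f_II = 0.37 × 0.08692 = 0.0321604
  π_III·f_III = 0.24 × 0.124693 = 0.0299263
Denominator: 0.00321963 + 0.0321604 + 0.0299263 = 0.0653064
So the posterior for Population III is 0.0299263 / 0.0653064 ≈ 0.458.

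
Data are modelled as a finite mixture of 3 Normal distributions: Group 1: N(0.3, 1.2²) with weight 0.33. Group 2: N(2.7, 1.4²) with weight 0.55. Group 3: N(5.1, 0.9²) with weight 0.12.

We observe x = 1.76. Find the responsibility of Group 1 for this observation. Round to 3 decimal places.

0.295

P(component k | x) = P(Z=k)·f_k(x) / marginal(x), where marginal(x) = Σ_j P(Z=j)·f_j(x).
Evaluate each component's likelihood at the observed value:
  L_1 = (1/(1.2·√(2π)))·exp(−(1.76−0.3)²/(2·1.2²)) = 0.332452·exp(-0.74014) = 0.158595
  L_2 = (1/(1.4·√(2π)))·exp(−(1.76−2.7)²/(2·1.4²)) = 0.284959·exp(-0.22541) = 0.227451
  L_3 = (1/(0.9·√(2π)))·exp(−(1.76−5.1)²/(2·0.9²)) = 0.443269·exp(-6.88617) = 0.00045294
Multiply by the mixture weights:
  P(Z=1)·L_1 = 0.33 × 0.158595 = 0.0523365
  P(Z=2)·L_2 = 0.55 × 0.227451 = 0.125098
  P(Z=3)·L_3 = 0.12 × 0.00045294 = 5.43528e-05
Marginal: 0.0523365 + 0.125098 + 5.43528e-05 = 0.177489
Responsibility of Group 1: 0.0523365 / 0.177489 ≈ 0.295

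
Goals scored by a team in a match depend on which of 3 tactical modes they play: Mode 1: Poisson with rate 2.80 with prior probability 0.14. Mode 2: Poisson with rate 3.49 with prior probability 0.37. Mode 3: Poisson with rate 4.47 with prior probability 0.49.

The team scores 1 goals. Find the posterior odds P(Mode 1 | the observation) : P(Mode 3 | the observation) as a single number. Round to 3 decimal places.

0.951

Since P(k|x) ∝ π_k f_k(x), the posterior odds are π_i f_i(x) / (π_j f_j(x)).
Evaluate each component's likelihood at the observed value:
  p_1 = e^(−2.80)·2.80^1/1! = 0.170268
  p_2 = e^(−3.49)·3.49^1/1! = 0.106448
  p_3 = e^(−4.47)·4.47^1/1! = 0.0511695
Odds = (0.14/0.49) × (0.170268/0.0511695) = 0.285714 × 3.32753 ≈ 0.951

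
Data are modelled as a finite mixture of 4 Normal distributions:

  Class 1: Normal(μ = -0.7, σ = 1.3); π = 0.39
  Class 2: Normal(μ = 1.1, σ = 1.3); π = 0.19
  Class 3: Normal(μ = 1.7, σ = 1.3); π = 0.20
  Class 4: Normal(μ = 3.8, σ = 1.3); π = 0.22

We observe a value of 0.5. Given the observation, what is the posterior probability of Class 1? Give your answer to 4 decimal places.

P(component k | x) = π_k·f_k(x) / marginal(x), where marginal(x) = Σ_j π_j·f_j(x).
Component likelihoods at x = 0.5:
  p_1 = (1/(1.3·√(2π)))·exp(−(0.5−-0.7)²/(2·1.3²)) = 0.306879·exp(-0.42604) = 0.20042
  p_2 = (1/(1.3·√(2π)))·exp(−(0.5−1.1)²/(2·1.3²)) = 0.306879·exp(-0.10651) = 0.275874
  p_3 = (1/(1.3·√(2π)))·exp(−(0.5−1.7)²/(2·1.3²)) = 0.306879·exp(-0.42604) = 0.20042
  p_4 = (1/(1.3·√(2π)))·exp(−(0.5−3.8)²/(2·1.3²)) = 0.306879·exp(-3.22189) = 0.0122382
Weight by the priors:
  π_1·p_1 = 0.39 × 0.20042 = 0.0781639
  π_2·p_2 = 0.19 × 0.275874 = 0.052416
  π_3·p_3 = 0.20 × 0.20042 = 0.0400841
  π_4·p_4 = 0.22 × 0.0122382 = 0.0026924
Marginal: 0.0781639 + 0.052416 + 0.0400841 + 0.0026924 = 0.173356
Responsibility of Class 1: 0.0781639 / 0.173356 ≈ 0.4509

0.4509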